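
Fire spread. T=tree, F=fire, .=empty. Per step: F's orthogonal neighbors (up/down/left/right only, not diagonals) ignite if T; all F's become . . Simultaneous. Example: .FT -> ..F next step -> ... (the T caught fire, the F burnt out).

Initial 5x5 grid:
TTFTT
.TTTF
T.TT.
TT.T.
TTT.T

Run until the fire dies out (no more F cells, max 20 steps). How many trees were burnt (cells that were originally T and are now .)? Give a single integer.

Answer: 10

Derivation:
Step 1: +5 fires, +2 burnt (F count now 5)
Step 2: +4 fires, +5 burnt (F count now 4)
Step 3: +1 fires, +4 burnt (F count now 1)
Step 4: +0 fires, +1 burnt (F count now 0)
Fire out after step 4
Initially T: 17, now '.': 18
Total burnt (originally-T cells now '.'): 10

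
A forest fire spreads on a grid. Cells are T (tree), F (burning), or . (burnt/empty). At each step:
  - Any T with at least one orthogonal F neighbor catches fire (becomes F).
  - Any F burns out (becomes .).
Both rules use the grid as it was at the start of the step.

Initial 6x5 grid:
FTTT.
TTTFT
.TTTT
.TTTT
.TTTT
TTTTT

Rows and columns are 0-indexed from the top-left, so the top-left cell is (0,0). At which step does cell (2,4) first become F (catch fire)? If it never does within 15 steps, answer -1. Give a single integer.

Step 1: cell (2,4)='T' (+6 fires, +2 burnt)
Step 2: cell (2,4)='F' (+5 fires, +6 burnt)
  -> target ignites at step 2
Step 3: cell (2,4)='.' (+4 fires, +5 burnt)
Step 4: cell (2,4)='.' (+4 fires, +4 burnt)
Step 5: cell (2,4)='.' (+3 fires, +4 burnt)
Step 6: cell (2,4)='.' (+1 fires, +3 burnt)
Step 7: cell (2,4)='.' (+1 fires, +1 burnt)
Step 8: cell (2,4)='.' (+0 fires, +1 burnt)
  fire out at step 8

2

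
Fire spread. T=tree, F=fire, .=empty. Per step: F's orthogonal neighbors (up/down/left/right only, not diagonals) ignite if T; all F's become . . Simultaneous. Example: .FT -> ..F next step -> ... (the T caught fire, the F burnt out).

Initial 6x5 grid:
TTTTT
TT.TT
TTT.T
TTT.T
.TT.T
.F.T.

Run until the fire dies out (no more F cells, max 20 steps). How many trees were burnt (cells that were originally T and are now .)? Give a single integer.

Step 1: +1 fires, +1 burnt (F count now 1)
Step 2: +2 fires, +1 burnt (F count now 2)
Step 3: +3 fires, +2 burnt (F count now 3)
Step 4: +3 fires, +3 burnt (F count now 3)
Step 5: +2 fires, +3 burnt (F count now 2)
Step 6: +2 fires, +2 burnt (F count now 2)
Step 7: +1 fires, +2 burnt (F count now 1)
Step 8: +2 fires, +1 burnt (F count now 2)
Step 9: +1 fires, +2 burnt (F count now 1)
Step 10: +1 fires, +1 burnt (F count now 1)
Step 11: +1 fires, +1 burnt (F count now 1)
Step 12: +1 fires, +1 burnt (F count now 1)
Step 13: +0 fires, +1 burnt (F count now 0)
Fire out after step 13
Initially T: 21, now '.': 29
Total burnt (originally-T cells now '.'): 20

Answer: 20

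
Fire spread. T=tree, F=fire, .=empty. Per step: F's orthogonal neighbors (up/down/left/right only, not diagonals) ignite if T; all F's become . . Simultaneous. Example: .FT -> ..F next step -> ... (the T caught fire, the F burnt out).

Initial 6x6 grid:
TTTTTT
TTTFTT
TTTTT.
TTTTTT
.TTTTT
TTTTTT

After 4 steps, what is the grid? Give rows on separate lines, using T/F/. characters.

Step 1: 4 trees catch fire, 1 burn out
  TTTFTT
  TTF.FT
  TTTFT.
  TTTTTT
  .TTTTT
  TTTTTT
Step 2: 7 trees catch fire, 4 burn out
  TTF.FT
  TF...F
  TTF.F.
  TTTFTT
  .TTTTT
  TTTTTT
Step 3: 7 trees catch fire, 7 burn out
  TF...F
  F.....
  TF....
  TTF.FT
  .TTFTT
  TTTTTT
Step 4: 7 trees catch fire, 7 burn out
  F.....
  ......
  F.....
  TF...F
  .TF.FT
  TTTFTT

F.....
......
F.....
TF...F
.TF.FT
TTTFTT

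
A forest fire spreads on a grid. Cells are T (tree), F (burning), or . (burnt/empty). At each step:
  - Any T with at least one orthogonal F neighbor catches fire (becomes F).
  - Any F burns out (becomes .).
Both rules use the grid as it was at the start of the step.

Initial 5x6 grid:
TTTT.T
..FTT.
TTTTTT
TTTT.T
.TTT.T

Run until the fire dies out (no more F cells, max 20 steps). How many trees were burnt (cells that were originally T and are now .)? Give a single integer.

Step 1: +3 fires, +1 burnt (F count now 3)
Step 2: +6 fires, +3 burnt (F count now 6)
Step 3: +6 fires, +6 burnt (F count now 6)
Step 4: +4 fires, +6 burnt (F count now 4)
Step 5: +1 fires, +4 burnt (F count now 1)
Step 6: +1 fires, +1 burnt (F count now 1)
Step 7: +0 fires, +1 burnt (F count now 0)
Fire out after step 7
Initially T: 22, now '.': 29
Total burnt (originally-T cells now '.'): 21

Answer: 21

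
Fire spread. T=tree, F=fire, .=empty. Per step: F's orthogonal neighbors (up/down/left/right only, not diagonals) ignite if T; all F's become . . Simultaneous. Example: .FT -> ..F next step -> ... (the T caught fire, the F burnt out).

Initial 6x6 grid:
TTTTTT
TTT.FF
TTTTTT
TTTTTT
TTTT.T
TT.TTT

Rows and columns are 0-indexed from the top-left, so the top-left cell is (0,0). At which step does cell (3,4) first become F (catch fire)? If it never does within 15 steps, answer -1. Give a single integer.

Step 1: cell (3,4)='T' (+4 fires, +2 burnt)
Step 2: cell (3,4)='F' (+4 fires, +4 burnt)
  -> target ignites at step 2
Step 3: cell (3,4)='.' (+4 fires, +4 burnt)
Step 4: cell (3,4)='.' (+6 fires, +4 burnt)
Step 5: cell (3,4)='.' (+7 fires, +6 burnt)
Step 6: cell (3,4)='.' (+3 fires, +7 burnt)
Step 7: cell (3,4)='.' (+2 fires, +3 burnt)
Step 8: cell (3,4)='.' (+1 fires, +2 burnt)
Step 9: cell (3,4)='.' (+0 fires, +1 burnt)
  fire out at step 9

2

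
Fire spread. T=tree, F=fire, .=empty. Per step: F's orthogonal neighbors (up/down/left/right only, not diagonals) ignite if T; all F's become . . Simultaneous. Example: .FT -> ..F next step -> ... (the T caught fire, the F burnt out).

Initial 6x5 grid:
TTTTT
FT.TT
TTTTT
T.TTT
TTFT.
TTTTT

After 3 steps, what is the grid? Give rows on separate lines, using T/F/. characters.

Step 1: 7 trees catch fire, 2 burn out
  FTTTT
  .F.TT
  FTTTT
  T.FTT
  TF.F.
  TTFTT
Step 2: 8 trees catch fire, 7 burn out
  .FTTT
  ...TT
  .FFTT
  F..FT
  F....
  TF.FT
Step 3: 5 trees catch fire, 8 burn out
  ..FTT
  ...TT
  ...FT
  ....F
  .....
  F...F

..FTT
...TT
...FT
....F
.....
F...F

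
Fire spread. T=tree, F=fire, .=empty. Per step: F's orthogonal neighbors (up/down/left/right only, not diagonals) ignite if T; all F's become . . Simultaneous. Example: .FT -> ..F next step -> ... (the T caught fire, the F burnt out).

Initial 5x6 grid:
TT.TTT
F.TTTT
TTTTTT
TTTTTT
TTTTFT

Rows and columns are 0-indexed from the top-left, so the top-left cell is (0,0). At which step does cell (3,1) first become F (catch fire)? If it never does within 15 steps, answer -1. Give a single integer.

Step 1: cell (3,1)='T' (+5 fires, +2 burnt)
Step 2: cell (3,1)='T' (+7 fires, +5 burnt)
Step 3: cell (3,1)='F' (+8 fires, +7 burnt)
  -> target ignites at step 3
Step 4: cell (3,1)='.' (+4 fires, +8 burnt)
Step 5: cell (3,1)='.' (+2 fires, +4 burnt)
Step 6: cell (3,1)='.' (+0 fires, +2 burnt)
  fire out at step 6

3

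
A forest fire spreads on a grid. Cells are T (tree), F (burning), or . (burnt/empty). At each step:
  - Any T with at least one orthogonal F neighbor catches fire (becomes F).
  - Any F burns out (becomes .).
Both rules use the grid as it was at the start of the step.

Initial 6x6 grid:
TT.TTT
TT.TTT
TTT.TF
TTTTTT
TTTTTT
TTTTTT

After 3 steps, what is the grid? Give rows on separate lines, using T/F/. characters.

Step 1: 3 trees catch fire, 1 burn out
  TT.TTT
  TT.TTF
  TTT.F.
  TTTTTF
  TTTTTT
  TTTTTT
Step 2: 4 trees catch fire, 3 burn out
  TT.TTF
  TT.TF.
  TTT...
  TTTTF.
  TTTTTF
  TTTTTT
Step 3: 5 trees catch fire, 4 burn out
  TT.TF.
  TT.F..
  TTT...
  TTTF..
  TTTTF.
  TTTTTF

TT.TF.
TT.F..
TTT...
TTTF..
TTTTF.
TTTTTF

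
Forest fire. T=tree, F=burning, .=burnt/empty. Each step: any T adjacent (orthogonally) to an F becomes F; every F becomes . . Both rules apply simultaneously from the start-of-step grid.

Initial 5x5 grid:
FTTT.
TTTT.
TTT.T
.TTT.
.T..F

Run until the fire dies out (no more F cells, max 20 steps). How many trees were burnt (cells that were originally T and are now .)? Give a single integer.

Step 1: +2 fires, +2 burnt (F count now 2)
Step 2: +3 fires, +2 burnt (F count now 3)
Step 3: +3 fires, +3 burnt (F count now 3)
Step 4: +3 fires, +3 burnt (F count now 3)
Step 5: +2 fires, +3 burnt (F count now 2)
Step 6: +1 fires, +2 burnt (F count now 1)
Step 7: +0 fires, +1 burnt (F count now 0)
Fire out after step 7
Initially T: 15, now '.': 24
Total burnt (originally-T cells now '.'): 14

Answer: 14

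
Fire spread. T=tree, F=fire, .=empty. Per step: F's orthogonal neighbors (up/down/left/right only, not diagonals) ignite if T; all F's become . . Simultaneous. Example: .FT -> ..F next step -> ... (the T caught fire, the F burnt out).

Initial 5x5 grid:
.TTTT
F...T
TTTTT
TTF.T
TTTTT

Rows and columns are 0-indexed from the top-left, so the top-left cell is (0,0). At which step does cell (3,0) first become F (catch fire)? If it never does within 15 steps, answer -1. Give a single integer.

Step 1: cell (3,0)='T' (+4 fires, +2 burnt)
Step 2: cell (3,0)='F' (+5 fires, +4 burnt)
  -> target ignites at step 2
Step 3: cell (3,0)='.' (+3 fires, +5 burnt)
Step 4: cell (3,0)='.' (+2 fires, +3 burnt)
Step 5: cell (3,0)='.' (+1 fires, +2 burnt)
Step 6: cell (3,0)='.' (+1 fires, +1 burnt)
Step 7: cell (3,0)='.' (+1 fires, +1 burnt)
Step 8: cell (3,0)='.' (+1 fires, +1 burnt)
Step 9: cell (3,0)='.' (+0 fires, +1 burnt)
  fire out at step 9

2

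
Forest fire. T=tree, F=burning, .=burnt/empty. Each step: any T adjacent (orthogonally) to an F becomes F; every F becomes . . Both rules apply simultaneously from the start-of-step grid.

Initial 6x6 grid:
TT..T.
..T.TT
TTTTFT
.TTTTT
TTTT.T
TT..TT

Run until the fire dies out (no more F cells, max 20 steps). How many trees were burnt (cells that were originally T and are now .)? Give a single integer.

Answer: 23

Derivation:
Step 1: +4 fires, +1 burnt (F count now 4)
Step 2: +5 fires, +4 burnt (F count now 5)
Step 3: +5 fires, +5 burnt (F count now 5)
Step 4: +4 fires, +5 burnt (F count now 4)
Step 5: +2 fires, +4 burnt (F count now 2)
Step 6: +2 fires, +2 burnt (F count now 2)
Step 7: +1 fires, +2 burnt (F count now 1)
Step 8: +0 fires, +1 burnt (F count now 0)
Fire out after step 8
Initially T: 25, now '.': 34
Total burnt (originally-T cells now '.'): 23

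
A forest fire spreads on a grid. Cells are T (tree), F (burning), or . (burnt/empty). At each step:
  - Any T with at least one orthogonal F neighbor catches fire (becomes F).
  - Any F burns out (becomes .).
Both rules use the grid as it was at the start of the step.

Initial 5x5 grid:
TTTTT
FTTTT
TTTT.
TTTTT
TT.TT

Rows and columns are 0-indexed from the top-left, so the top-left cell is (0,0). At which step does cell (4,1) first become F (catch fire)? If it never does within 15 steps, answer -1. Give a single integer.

Step 1: cell (4,1)='T' (+3 fires, +1 burnt)
Step 2: cell (4,1)='T' (+4 fires, +3 burnt)
Step 3: cell (4,1)='T' (+5 fires, +4 burnt)
Step 4: cell (4,1)='F' (+5 fires, +5 burnt)
  -> target ignites at step 4
Step 5: cell (4,1)='.' (+2 fires, +5 burnt)
Step 6: cell (4,1)='.' (+2 fires, +2 burnt)
Step 7: cell (4,1)='.' (+1 fires, +2 burnt)
Step 8: cell (4,1)='.' (+0 fires, +1 burnt)
  fire out at step 8

4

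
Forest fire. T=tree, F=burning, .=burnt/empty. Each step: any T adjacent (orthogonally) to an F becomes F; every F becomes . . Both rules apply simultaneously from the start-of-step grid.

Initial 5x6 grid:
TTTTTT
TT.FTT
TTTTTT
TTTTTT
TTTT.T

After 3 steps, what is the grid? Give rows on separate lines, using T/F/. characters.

Step 1: 3 trees catch fire, 1 burn out
  TTTFTT
  TT..FT
  TTTFTT
  TTTTTT
  TTTT.T
Step 2: 6 trees catch fire, 3 burn out
  TTF.FT
  TT...F
  TTF.FT
  TTTFTT
  TTTT.T
Step 3: 7 trees catch fire, 6 burn out
  TF...F
  TT....
  TF...F
  TTF.FT
  TTTF.T

TF...F
TT....
TF...F
TTF.FT
TTTF.T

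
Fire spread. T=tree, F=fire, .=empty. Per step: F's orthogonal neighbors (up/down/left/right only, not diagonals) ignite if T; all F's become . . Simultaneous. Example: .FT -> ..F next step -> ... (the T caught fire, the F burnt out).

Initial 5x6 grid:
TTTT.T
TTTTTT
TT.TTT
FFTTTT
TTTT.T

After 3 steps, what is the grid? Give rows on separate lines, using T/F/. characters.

Step 1: 5 trees catch fire, 2 burn out
  TTTT.T
  TTTTTT
  FF.TTT
  ..FTTT
  FFTT.T
Step 2: 4 trees catch fire, 5 burn out
  TTTT.T
  FFTTTT
  ...TTT
  ...FTT
  ..FT.T
Step 3: 6 trees catch fire, 4 burn out
  FFTT.T
  ..FTTT
  ...FTT
  ....FT
  ...F.T

FFTT.T
..FTTT
...FTT
....FT
...F.T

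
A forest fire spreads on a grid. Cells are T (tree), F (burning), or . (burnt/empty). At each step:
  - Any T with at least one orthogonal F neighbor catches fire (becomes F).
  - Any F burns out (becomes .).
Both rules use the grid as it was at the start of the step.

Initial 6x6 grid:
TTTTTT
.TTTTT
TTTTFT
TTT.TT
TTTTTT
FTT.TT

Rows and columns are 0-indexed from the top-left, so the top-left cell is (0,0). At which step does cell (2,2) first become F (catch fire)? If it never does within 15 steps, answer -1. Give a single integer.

Step 1: cell (2,2)='T' (+6 fires, +2 burnt)
Step 2: cell (2,2)='F' (+9 fires, +6 burnt)
  -> target ignites at step 2
Step 3: cell (2,2)='.' (+11 fires, +9 burnt)
Step 4: cell (2,2)='.' (+3 fires, +11 burnt)
Step 5: cell (2,2)='.' (+1 fires, +3 burnt)
Step 6: cell (2,2)='.' (+1 fires, +1 burnt)
Step 7: cell (2,2)='.' (+0 fires, +1 burnt)
  fire out at step 7

2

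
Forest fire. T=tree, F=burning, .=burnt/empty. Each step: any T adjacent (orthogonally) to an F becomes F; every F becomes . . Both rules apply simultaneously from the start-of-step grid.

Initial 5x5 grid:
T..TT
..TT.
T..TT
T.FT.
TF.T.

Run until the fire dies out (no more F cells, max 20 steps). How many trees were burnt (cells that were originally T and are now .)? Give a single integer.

Answer: 11

Derivation:
Step 1: +2 fires, +2 burnt (F count now 2)
Step 2: +3 fires, +2 burnt (F count now 3)
Step 3: +3 fires, +3 burnt (F count now 3)
Step 4: +2 fires, +3 burnt (F count now 2)
Step 5: +1 fires, +2 burnt (F count now 1)
Step 6: +0 fires, +1 burnt (F count now 0)
Fire out after step 6
Initially T: 12, now '.': 24
Total burnt (originally-T cells now '.'): 11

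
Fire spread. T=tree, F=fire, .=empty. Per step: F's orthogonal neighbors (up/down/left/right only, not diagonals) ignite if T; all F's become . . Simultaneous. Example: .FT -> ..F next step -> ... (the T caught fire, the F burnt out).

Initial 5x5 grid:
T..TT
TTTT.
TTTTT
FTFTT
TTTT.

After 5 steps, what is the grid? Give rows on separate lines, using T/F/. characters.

Step 1: 6 trees catch fire, 2 burn out
  T..TT
  TTTT.
  FTFTT
  .F.FT
  FTFT.
Step 2: 7 trees catch fire, 6 burn out
  T..TT
  FTFT.
  .F.FT
  ....F
  .F.F.
Step 3: 4 trees catch fire, 7 burn out
  F..TT
  .F.F.
  ....F
  .....
  .....
Step 4: 1 trees catch fire, 4 burn out
  ...FT
  .....
  .....
  .....
  .....
Step 5: 1 trees catch fire, 1 burn out
  ....F
  .....
  .....
  .....
  .....

....F
.....
.....
.....
.....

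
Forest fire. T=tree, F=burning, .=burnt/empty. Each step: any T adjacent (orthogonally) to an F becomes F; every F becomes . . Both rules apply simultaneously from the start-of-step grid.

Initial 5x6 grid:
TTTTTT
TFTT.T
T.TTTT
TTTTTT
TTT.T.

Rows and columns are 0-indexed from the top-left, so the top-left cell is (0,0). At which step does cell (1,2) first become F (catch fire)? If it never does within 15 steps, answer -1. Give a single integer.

Step 1: cell (1,2)='F' (+3 fires, +1 burnt)
  -> target ignites at step 1
Step 2: cell (1,2)='.' (+5 fires, +3 burnt)
Step 3: cell (1,2)='.' (+4 fires, +5 burnt)
Step 4: cell (1,2)='.' (+6 fires, +4 burnt)
Step 5: cell (1,2)='.' (+4 fires, +6 burnt)
Step 6: cell (1,2)='.' (+3 fires, +4 burnt)
Step 7: cell (1,2)='.' (+0 fires, +3 burnt)
  fire out at step 7

1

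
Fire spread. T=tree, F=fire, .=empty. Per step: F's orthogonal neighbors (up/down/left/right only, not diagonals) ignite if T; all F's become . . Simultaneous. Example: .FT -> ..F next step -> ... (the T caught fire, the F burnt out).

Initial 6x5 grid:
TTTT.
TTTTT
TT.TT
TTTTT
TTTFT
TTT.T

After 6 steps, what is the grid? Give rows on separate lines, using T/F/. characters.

Step 1: 3 trees catch fire, 1 burn out
  TTTT.
  TTTTT
  TT.TT
  TTTFT
  TTF.F
  TTT.T
Step 2: 6 trees catch fire, 3 burn out
  TTTT.
  TTTTT
  TT.FT
  TTF.F
  TF...
  TTF.F
Step 3: 5 trees catch fire, 6 burn out
  TTTT.
  TTTFT
  TT..F
  TF...
  F....
  TF...
Step 4: 6 trees catch fire, 5 burn out
  TTTF.
  TTF.F
  TF...
  F....
  .....
  F....
Step 5: 3 trees catch fire, 6 burn out
  TTF..
  TF...
  F....
  .....
  .....
  .....
Step 6: 2 trees catch fire, 3 burn out
  TF...
  F....
  .....
  .....
  .....
  .....

TF...
F....
.....
.....
.....
.....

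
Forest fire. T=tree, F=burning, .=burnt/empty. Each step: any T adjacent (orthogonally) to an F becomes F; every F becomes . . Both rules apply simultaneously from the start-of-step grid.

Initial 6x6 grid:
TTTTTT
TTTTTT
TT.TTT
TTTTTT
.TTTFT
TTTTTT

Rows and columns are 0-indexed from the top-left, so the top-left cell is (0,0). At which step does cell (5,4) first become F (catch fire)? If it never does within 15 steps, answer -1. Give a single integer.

Step 1: cell (5,4)='F' (+4 fires, +1 burnt)
  -> target ignites at step 1
Step 2: cell (5,4)='.' (+6 fires, +4 burnt)
Step 3: cell (5,4)='.' (+6 fires, +6 burnt)
Step 4: cell (5,4)='.' (+5 fires, +6 burnt)
Step 5: cell (5,4)='.' (+6 fires, +5 burnt)
Step 6: cell (5,4)='.' (+3 fires, +6 burnt)
Step 7: cell (5,4)='.' (+2 fires, +3 burnt)
Step 8: cell (5,4)='.' (+1 fires, +2 burnt)
Step 9: cell (5,4)='.' (+0 fires, +1 burnt)
  fire out at step 9

1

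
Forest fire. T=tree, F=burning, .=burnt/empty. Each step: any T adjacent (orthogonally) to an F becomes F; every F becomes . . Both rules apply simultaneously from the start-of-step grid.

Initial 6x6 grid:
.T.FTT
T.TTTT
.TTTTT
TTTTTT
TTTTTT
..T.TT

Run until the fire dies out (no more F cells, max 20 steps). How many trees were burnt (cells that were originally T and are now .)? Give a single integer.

Step 1: +2 fires, +1 burnt (F count now 2)
Step 2: +4 fires, +2 burnt (F count now 4)
Step 3: +4 fires, +4 burnt (F count now 4)
Step 4: +5 fires, +4 burnt (F count now 5)
Step 5: +4 fires, +5 burnt (F count now 4)
Step 6: +5 fires, +4 burnt (F count now 5)
Step 7: +2 fires, +5 burnt (F count now 2)
Step 8: +0 fires, +2 burnt (F count now 0)
Fire out after step 8
Initially T: 28, now '.': 34
Total burnt (originally-T cells now '.'): 26

Answer: 26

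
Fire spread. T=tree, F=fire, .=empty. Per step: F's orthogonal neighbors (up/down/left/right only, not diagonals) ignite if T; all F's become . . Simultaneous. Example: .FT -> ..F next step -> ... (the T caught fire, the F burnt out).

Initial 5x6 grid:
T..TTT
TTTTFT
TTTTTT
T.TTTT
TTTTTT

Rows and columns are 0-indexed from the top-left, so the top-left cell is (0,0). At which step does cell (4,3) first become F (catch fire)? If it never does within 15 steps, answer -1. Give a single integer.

Step 1: cell (4,3)='T' (+4 fires, +1 burnt)
Step 2: cell (4,3)='T' (+6 fires, +4 burnt)
Step 3: cell (4,3)='T' (+5 fires, +6 burnt)
Step 4: cell (4,3)='F' (+5 fires, +5 burnt)
  -> target ignites at step 4
Step 5: cell (4,3)='.' (+3 fires, +5 burnt)
Step 6: cell (4,3)='.' (+2 fires, +3 burnt)
Step 7: cell (4,3)='.' (+1 fires, +2 burnt)
Step 8: cell (4,3)='.' (+0 fires, +1 burnt)
  fire out at step 8

4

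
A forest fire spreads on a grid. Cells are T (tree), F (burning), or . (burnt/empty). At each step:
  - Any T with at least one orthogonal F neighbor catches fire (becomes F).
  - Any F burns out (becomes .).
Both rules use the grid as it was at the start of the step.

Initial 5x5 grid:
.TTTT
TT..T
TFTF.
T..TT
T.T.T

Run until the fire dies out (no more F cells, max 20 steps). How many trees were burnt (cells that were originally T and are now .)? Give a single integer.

Answer: 14

Derivation:
Step 1: +4 fires, +2 burnt (F count now 4)
Step 2: +4 fires, +4 burnt (F count now 4)
Step 3: +3 fires, +4 burnt (F count now 3)
Step 4: +1 fires, +3 burnt (F count now 1)
Step 5: +1 fires, +1 burnt (F count now 1)
Step 6: +1 fires, +1 burnt (F count now 1)
Step 7: +0 fires, +1 burnt (F count now 0)
Fire out after step 7
Initially T: 15, now '.': 24
Total burnt (originally-T cells now '.'): 14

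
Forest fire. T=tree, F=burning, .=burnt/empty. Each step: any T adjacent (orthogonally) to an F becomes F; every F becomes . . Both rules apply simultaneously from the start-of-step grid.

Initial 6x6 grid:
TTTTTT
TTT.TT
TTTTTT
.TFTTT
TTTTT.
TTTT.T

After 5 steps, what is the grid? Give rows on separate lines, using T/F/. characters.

Step 1: 4 trees catch fire, 1 burn out
  TTTTTT
  TTT.TT
  TTFTTT
  .F.FTT
  TTFTT.
  TTTT.T
Step 2: 7 trees catch fire, 4 burn out
  TTTTTT
  TTF.TT
  TF.FTT
  ....FT
  TF.FT.
  TTFT.T
Step 3: 9 trees catch fire, 7 burn out
  TTFTTT
  TF..TT
  F...FT
  .....F
  F...F.
  TF.F.T
Step 4: 6 trees catch fire, 9 burn out
  TF.FTT
  F...FT
  .....F
  ......
  ......
  F....T
Step 5: 3 trees catch fire, 6 burn out
  F...FT
  .....F
  ......
  ......
  ......
  .....T

F...FT
.....F
......
......
......
.....T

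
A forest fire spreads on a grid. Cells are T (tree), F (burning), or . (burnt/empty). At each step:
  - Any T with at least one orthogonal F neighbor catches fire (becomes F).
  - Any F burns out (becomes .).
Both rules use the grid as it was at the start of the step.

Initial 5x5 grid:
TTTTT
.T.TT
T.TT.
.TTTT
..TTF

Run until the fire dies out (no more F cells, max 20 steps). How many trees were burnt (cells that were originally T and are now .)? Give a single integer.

Answer: 16

Derivation:
Step 1: +2 fires, +1 burnt (F count now 2)
Step 2: +2 fires, +2 burnt (F count now 2)
Step 3: +2 fires, +2 burnt (F count now 2)
Step 4: +3 fires, +2 burnt (F count now 3)
Step 5: +2 fires, +3 burnt (F count now 2)
Step 6: +2 fires, +2 burnt (F count now 2)
Step 7: +1 fires, +2 burnt (F count now 1)
Step 8: +2 fires, +1 burnt (F count now 2)
Step 9: +0 fires, +2 burnt (F count now 0)
Fire out after step 9
Initially T: 17, now '.': 24
Total burnt (originally-T cells now '.'): 16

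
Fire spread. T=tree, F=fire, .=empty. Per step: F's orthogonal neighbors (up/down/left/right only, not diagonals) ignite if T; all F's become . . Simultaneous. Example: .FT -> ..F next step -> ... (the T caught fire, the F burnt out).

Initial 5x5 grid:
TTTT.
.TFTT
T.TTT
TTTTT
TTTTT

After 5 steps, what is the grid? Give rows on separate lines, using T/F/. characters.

Step 1: 4 trees catch fire, 1 burn out
  TTFT.
  .F.FT
  T.FTT
  TTTTT
  TTTTT
Step 2: 5 trees catch fire, 4 burn out
  TF.F.
  ....F
  T..FT
  TTFTT
  TTTTT
Step 3: 5 trees catch fire, 5 burn out
  F....
  .....
  T...F
  TF.FT
  TTFTT
Step 4: 4 trees catch fire, 5 burn out
  .....
  .....
  T....
  F...F
  TF.FT
Step 5: 3 trees catch fire, 4 burn out
  .....
  .....
  F....
  .....
  F...F

.....
.....
F....
.....
F...F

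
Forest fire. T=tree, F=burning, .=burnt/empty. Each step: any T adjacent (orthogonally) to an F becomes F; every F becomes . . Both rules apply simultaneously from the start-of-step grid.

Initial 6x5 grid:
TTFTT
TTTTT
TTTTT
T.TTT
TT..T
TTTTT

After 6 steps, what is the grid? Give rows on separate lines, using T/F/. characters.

Step 1: 3 trees catch fire, 1 burn out
  TF.FT
  TTFTT
  TTTTT
  T.TTT
  TT..T
  TTTTT
Step 2: 5 trees catch fire, 3 burn out
  F...F
  TF.FT
  TTFTT
  T.TTT
  TT..T
  TTTTT
Step 3: 5 trees catch fire, 5 burn out
  .....
  F...F
  TF.FT
  T.FTT
  TT..T
  TTTTT
Step 4: 3 trees catch fire, 5 burn out
  .....
  .....
  F...F
  T..FT
  TT..T
  TTTTT
Step 5: 2 trees catch fire, 3 burn out
  .....
  .....
  .....
  F...F
  TT..T
  TTTTT
Step 6: 2 trees catch fire, 2 burn out
  .....
  .....
  .....
  .....
  FT..F
  TTTTT

.....
.....
.....
.....
FT..F
TTTTT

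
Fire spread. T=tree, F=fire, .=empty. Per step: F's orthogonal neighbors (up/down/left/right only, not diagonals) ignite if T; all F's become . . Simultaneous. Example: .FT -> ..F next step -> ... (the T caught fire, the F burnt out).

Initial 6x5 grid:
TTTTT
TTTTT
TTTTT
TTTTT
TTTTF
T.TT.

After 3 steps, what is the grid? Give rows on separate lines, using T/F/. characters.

Step 1: 2 trees catch fire, 1 burn out
  TTTTT
  TTTTT
  TTTTT
  TTTTF
  TTTF.
  T.TT.
Step 2: 4 trees catch fire, 2 burn out
  TTTTT
  TTTTT
  TTTTF
  TTTF.
  TTF..
  T.TF.
Step 3: 5 trees catch fire, 4 burn out
  TTTTT
  TTTTF
  TTTF.
  TTF..
  TF...
  T.F..

TTTTT
TTTTF
TTTF.
TTF..
TF...
T.F..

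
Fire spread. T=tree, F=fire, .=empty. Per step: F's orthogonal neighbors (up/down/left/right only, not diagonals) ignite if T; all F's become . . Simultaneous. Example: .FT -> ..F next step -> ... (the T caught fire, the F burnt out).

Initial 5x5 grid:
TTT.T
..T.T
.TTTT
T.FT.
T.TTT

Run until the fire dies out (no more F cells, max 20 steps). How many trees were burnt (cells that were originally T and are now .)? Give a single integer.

Answer: 14

Derivation:
Step 1: +3 fires, +1 burnt (F count now 3)
Step 2: +4 fires, +3 burnt (F count now 4)
Step 3: +3 fires, +4 burnt (F count now 3)
Step 4: +2 fires, +3 burnt (F count now 2)
Step 5: +2 fires, +2 burnt (F count now 2)
Step 6: +0 fires, +2 burnt (F count now 0)
Fire out after step 6
Initially T: 16, now '.': 23
Total burnt (originally-T cells now '.'): 14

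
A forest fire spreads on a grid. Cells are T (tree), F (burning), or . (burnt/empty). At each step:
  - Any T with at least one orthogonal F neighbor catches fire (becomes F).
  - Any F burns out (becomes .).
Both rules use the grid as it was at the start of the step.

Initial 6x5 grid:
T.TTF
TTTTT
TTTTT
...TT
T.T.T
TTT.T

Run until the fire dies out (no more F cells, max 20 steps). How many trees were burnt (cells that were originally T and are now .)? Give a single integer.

Answer: 17

Derivation:
Step 1: +2 fires, +1 burnt (F count now 2)
Step 2: +3 fires, +2 burnt (F count now 3)
Step 3: +3 fires, +3 burnt (F count now 3)
Step 4: +4 fires, +3 burnt (F count now 4)
Step 5: +3 fires, +4 burnt (F count now 3)
Step 6: +2 fires, +3 burnt (F count now 2)
Step 7: +0 fires, +2 burnt (F count now 0)
Fire out after step 7
Initially T: 22, now '.': 25
Total burnt (originally-T cells now '.'): 17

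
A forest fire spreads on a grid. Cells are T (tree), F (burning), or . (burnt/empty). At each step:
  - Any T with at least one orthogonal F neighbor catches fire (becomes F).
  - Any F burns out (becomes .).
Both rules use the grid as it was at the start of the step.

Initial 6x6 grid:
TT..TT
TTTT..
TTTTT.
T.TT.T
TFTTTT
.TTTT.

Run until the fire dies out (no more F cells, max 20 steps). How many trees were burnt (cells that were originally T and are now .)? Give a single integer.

Answer: 24

Derivation:
Step 1: +3 fires, +1 burnt (F count now 3)
Step 2: +4 fires, +3 burnt (F count now 4)
Step 3: +5 fires, +4 burnt (F count now 5)
Step 4: +6 fires, +5 burnt (F count now 6)
Step 5: +5 fires, +6 burnt (F count now 5)
Step 6: +1 fires, +5 burnt (F count now 1)
Step 7: +0 fires, +1 burnt (F count now 0)
Fire out after step 7
Initially T: 26, now '.': 34
Total burnt (originally-T cells now '.'): 24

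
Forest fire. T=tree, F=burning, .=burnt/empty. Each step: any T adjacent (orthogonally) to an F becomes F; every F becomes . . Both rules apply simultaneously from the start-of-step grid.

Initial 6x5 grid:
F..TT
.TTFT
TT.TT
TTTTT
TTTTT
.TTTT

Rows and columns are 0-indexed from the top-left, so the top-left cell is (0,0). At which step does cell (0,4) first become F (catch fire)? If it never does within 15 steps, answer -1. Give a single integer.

Step 1: cell (0,4)='T' (+4 fires, +2 burnt)
Step 2: cell (0,4)='F' (+4 fires, +4 burnt)
  -> target ignites at step 2
Step 3: cell (0,4)='.' (+4 fires, +4 burnt)
Step 4: cell (0,4)='.' (+5 fires, +4 burnt)
Step 5: cell (0,4)='.' (+4 fires, +5 burnt)
Step 6: cell (0,4)='.' (+2 fires, +4 burnt)
Step 7: cell (0,4)='.' (+0 fires, +2 burnt)
  fire out at step 7

2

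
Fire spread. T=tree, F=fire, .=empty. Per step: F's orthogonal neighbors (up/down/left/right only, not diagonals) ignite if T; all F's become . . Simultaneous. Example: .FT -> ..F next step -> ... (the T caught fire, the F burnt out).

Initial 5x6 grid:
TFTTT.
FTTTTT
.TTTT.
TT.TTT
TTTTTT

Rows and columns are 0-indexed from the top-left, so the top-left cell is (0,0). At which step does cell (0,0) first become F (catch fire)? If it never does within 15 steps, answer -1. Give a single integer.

Step 1: cell (0,0)='F' (+3 fires, +2 burnt)
  -> target ignites at step 1
Step 2: cell (0,0)='.' (+3 fires, +3 burnt)
Step 3: cell (0,0)='.' (+4 fires, +3 burnt)
Step 4: cell (0,0)='.' (+4 fires, +4 burnt)
Step 5: cell (0,0)='.' (+5 fires, +4 burnt)
Step 6: cell (0,0)='.' (+2 fires, +5 burnt)
Step 7: cell (0,0)='.' (+2 fires, +2 burnt)
Step 8: cell (0,0)='.' (+1 fires, +2 burnt)
Step 9: cell (0,0)='.' (+0 fires, +1 burnt)
  fire out at step 9

1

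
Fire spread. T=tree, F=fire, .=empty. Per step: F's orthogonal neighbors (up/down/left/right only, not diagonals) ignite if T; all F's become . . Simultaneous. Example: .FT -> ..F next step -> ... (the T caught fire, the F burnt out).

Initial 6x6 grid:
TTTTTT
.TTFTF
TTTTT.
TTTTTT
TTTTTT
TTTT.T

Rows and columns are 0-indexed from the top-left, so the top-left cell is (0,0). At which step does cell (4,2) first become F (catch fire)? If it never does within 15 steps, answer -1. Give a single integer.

Step 1: cell (4,2)='T' (+5 fires, +2 burnt)
Step 2: cell (4,2)='T' (+6 fires, +5 burnt)
Step 3: cell (4,2)='T' (+5 fires, +6 burnt)
Step 4: cell (4,2)='F' (+7 fires, +5 burnt)
  -> target ignites at step 4
Step 5: cell (4,2)='.' (+4 fires, +7 burnt)
Step 6: cell (4,2)='.' (+3 fires, +4 burnt)
Step 7: cell (4,2)='.' (+1 fires, +3 burnt)
Step 8: cell (4,2)='.' (+0 fires, +1 burnt)
  fire out at step 8

4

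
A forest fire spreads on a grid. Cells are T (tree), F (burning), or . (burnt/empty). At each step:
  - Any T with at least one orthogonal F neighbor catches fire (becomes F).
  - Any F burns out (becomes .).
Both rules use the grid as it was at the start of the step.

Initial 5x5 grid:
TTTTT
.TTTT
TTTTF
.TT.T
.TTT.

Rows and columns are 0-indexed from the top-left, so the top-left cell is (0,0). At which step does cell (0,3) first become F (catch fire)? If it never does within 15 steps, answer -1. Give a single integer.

Step 1: cell (0,3)='T' (+3 fires, +1 burnt)
Step 2: cell (0,3)='T' (+3 fires, +3 burnt)
Step 3: cell (0,3)='F' (+4 fires, +3 burnt)
  -> target ignites at step 3
Step 4: cell (0,3)='.' (+5 fires, +4 burnt)
Step 5: cell (0,3)='.' (+3 fires, +5 burnt)
Step 6: cell (0,3)='.' (+1 fires, +3 burnt)
Step 7: cell (0,3)='.' (+0 fires, +1 burnt)
  fire out at step 7

3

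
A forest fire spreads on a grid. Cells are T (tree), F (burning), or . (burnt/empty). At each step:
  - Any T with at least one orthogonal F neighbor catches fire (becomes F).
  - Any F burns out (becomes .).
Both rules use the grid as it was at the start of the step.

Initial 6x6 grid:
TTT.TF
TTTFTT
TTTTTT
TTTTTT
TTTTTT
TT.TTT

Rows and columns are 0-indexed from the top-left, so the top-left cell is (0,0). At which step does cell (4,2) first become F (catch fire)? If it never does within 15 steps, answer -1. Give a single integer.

Step 1: cell (4,2)='T' (+5 fires, +2 burnt)
Step 2: cell (4,2)='T' (+6 fires, +5 burnt)
Step 3: cell (4,2)='T' (+7 fires, +6 burnt)
Step 4: cell (4,2)='F' (+7 fires, +7 burnt)
  -> target ignites at step 4
Step 5: cell (4,2)='.' (+4 fires, +7 burnt)
Step 6: cell (4,2)='.' (+2 fires, +4 burnt)
Step 7: cell (4,2)='.' (+1 fires, +2 burnt)
Step 8: cell (4,2)='.' (+0 fires, +1 burnt)
  fire out at step 8

4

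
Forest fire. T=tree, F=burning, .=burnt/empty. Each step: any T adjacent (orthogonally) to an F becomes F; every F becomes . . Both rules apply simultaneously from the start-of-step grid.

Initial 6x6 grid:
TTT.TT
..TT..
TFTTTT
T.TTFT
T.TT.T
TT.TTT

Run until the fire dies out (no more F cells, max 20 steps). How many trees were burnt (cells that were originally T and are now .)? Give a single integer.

Step 1: +5 fires, +2 burnt (F count now 5)
Step 2: +7 fires, +5 burnt (F count now 7)
Step 3: +6 fires, +7 burnt (F count now 6)
Step 4: +3 fires, +6 burnt (F count now 3)
Step 5: +2 fires, +3 burnt (F count now 2)
Step 6: +0 fires, +2 burnt (F count now 0)
Fire out after step 6
Initially T: 25, now '.': 34
Total burnt (originally-T cells now '.'): 23

Answer: 23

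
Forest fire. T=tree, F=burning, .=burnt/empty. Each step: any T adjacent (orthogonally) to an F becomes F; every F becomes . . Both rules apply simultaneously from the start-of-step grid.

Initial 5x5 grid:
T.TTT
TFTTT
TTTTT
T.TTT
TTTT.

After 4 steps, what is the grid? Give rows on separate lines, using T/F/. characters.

Step 1: 3 trees catch fire, 1 burn out
  T.TTT
  F.FTT
  TFTTT
  T.TTT
  TTTT.
Step 2: 5 trees catch fire, 3 burn out
  F.FTT
  ...FT
  F.FTT
  T.TTT
  TTTT.
Step 3: 5 trees catch fire, 5 burn out
  ...FT
  ....F
  ...FT
  F.FTT
  TTTT.
Step 4: 5 trees catch fire, 5 burn out
  ....F
  .....
  ....F
  ...FT
  FTFT.

....F
.....
....F
...FT
FTFT.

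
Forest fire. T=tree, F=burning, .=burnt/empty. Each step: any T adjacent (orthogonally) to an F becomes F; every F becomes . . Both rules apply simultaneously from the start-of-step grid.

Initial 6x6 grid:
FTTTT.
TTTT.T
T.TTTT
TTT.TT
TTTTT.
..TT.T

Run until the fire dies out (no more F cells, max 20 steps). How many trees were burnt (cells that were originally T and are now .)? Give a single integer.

Step 1: +2 fires, +1 burnt (F count now 2)
Step 2: +3 fires, +2 burnt (F count now 3)
Step 3: +3 fires, +3 burnt (F count now 3)
Step 4: +5 fires, +3 burnt (F count now 5)
Step 5: +3 fires, +5 burnt (F count now 3)
Step 6: +2 fires, +3 burnt (F count now 2)
Step 7: +4 fires, +2 burnt (F count now 4)
Step 8: +4 fires, +4 burnt (F count now 4)
Step 9: +0 fires, +4 burnt (F count now 0)
Fire out after step 9
Initially T: 27, now '.': 35
Total burnt (originally-T cells now '.'): 26

Answer: 26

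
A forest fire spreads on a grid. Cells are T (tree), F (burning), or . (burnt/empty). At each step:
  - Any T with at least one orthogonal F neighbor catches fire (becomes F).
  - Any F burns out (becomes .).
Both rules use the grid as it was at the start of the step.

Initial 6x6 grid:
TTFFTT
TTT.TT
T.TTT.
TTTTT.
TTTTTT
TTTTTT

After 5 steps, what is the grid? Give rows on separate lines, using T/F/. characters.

Step 1: 3 trees catch fire, 2 burn out
  TF..FT
  TTF.TT
  T.TTT.
  TTTTT.
  TTTTTT
  TTTTTT
Step 2: 5 trees catch fire, 3 burn out
  F....F
  TF..FT
  T.FTT.
  TTTTT.
  TTTTTT
  TTTTTT
Step 3: 5 trees catch fire, 5 burn out
  ......
  F....F
  T..FF.
  TTFTT.
  TTTTTT
  TTTTTT
Step 4: 5 trees catch fire, 5 burn out
  ......
  ......
  F.....
  TF.FF.
  TTFTTT
  TTTTTT
Step 5: 5 trees catch fire, 5 burn out
  ......
  ......
  ......
  F.....
  TF.FFT
  TTFTTT

......
......
......
F.....
TF.FFT
TTFTTT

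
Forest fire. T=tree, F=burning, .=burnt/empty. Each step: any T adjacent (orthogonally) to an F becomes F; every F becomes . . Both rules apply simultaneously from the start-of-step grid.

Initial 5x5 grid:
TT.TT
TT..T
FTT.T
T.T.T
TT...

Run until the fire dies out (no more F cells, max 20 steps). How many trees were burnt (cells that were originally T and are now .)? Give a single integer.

Answer: 10

Derivation:
Step 1: +3 fires, +1 burnt (F count now 3)
Step 2: +4 fires, +3 burnt (F count now 4)
Step 3: +3 fires, +4 burnt (F count now 3)
Step 4: +0 fires, +3 burnt (F count now 0)
Fire out after step 4
Initially T: 15, now '.': 20
Total burnt (originally-T cells now '.'): 10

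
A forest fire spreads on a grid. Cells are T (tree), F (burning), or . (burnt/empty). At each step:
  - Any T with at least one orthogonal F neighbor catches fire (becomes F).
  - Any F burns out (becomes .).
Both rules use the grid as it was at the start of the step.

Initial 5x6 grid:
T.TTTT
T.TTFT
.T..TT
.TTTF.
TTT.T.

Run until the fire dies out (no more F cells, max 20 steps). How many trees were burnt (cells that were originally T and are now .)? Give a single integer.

Step 1: +6 fires, +2 burnt (F count now 6)
Step 2: +5 fires, +6 burnt (F count now 5)
Step 3: +3 fires, +5 burnt (F count now 3)
Step 4: +2 fires, +3 burnt (F count now 2)
Step 5: +1 fires, +2 burnt (F count now 1)
Step 6: +0 fires, +1 burnt (F count now 0)
Fire out after step 6
Initially T: 19, now '.': 28
Total burnt (originally-T cells now '.'): 17

Answer: 17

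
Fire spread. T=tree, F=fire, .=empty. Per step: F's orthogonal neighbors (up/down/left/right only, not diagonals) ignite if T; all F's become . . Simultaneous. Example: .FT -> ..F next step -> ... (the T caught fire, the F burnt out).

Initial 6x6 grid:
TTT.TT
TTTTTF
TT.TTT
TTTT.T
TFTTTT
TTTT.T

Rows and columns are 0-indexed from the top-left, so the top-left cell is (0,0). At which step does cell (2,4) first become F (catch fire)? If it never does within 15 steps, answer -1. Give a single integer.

Step 1: cell (2,4)='T' (+7 fires, +2 burnt)
Step 2: cell (2,4)='F' (+10 fires, +7 burnt)
  -> target ignites at step 2
Step 3: cell (2,4)='.' (+8 fires, +10 burnt)
Step 4: cell (2,4)='.' (+4 fires, +8 burnt)
Step 5: cell (2,4)='.' (+1 fires, +4 burnt)
Step 6: cell (2,4)='.' (+0 fires, +1 burnt)
  fire out at step 6

2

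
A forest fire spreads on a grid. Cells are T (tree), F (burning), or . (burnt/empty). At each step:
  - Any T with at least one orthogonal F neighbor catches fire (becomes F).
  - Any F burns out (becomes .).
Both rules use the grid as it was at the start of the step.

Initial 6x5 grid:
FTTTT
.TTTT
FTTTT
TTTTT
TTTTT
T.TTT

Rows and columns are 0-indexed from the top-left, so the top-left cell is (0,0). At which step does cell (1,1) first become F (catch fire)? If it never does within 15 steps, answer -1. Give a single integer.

Step 1: cell (1,1)='T' (+3 fires, +2 burnt)
Step 2: cell (1,1)='F' (+5 fires, +3 burnt)
  -> target ignites at step 2
Step 3: cell (1,1)='.' (+6 fires, +5 burnt)
Step 4: cell (1,1)='.' (+5 fires, +6 burnt)
Step 5: cell (1,1)='.' (+4 fires, +5 burnt)
Step 6: cell (1,1)='.' (+2 fires, +4 burnt)
Step 7: cell (1,1)='.' (+1 fires, +2 burnt)
Step 8: cell (1,1)='.' (+0 fires, +1 burnt)
  fire out at step 8

2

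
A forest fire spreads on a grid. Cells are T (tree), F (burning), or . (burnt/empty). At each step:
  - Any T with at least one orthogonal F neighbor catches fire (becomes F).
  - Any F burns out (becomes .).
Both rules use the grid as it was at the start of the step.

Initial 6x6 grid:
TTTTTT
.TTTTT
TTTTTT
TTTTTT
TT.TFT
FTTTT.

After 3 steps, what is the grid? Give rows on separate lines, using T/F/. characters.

Step 1: 6 trees catch fire, 2 burn out
  TTTTTT
  .TTTTT
  TTTTTT
  TTTTFT
  FT.F.F
  .FTTF.
Step 2: 7 trees catch fire, 6 burn out
  TTTTTT
  .TTTTT
  TTTTFT
  FTTF.F
  .F....
  ..FF..
Step 3: 6 trees catch fire, 7 burn out
  TTTTTT
  .TTTFT
  FTTF.F
  .FF...
  ......
  ......

TTTTTT
.TTTFT
FTTF.F
.FF...
......
......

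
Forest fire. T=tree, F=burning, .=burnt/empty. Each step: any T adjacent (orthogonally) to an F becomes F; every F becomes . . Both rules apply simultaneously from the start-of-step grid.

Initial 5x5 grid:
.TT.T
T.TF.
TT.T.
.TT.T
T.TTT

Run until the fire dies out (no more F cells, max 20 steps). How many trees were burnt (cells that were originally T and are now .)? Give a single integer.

Answer: 4

Derivation:
Step 1: +2 fires, +1 burnt (F count now 2)
Step 2: +1 fires, +2 burnt (F count now 1)
Step 3: +1 fires, +1 burnt (F count now 1)
Step 4: +0 fires, +1 burnt (F count now 0)
Fire out after step 4
Initially T: 15, now '.': 14
Total burnt (originally-T cells now '.'): 4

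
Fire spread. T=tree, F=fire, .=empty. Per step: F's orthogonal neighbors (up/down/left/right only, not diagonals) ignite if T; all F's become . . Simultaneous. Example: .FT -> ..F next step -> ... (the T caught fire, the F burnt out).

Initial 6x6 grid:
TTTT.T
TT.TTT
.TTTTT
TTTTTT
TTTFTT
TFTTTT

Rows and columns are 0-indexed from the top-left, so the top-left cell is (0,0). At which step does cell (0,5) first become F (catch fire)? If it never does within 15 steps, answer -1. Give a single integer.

Step 1: cell (0,5)='T' (+7 fires, +2 burnt)
Step 2: cell (0,5)='T' (+7 fires, +7 burnt)
Step 3: cell (0,5)='T' (+7 fires, +7 burnt)
Step 4: cell (0,5)='T' (+4 fires, +7 burnt)
Step 5: cell (0,5)='T' (+4 fires, +4 burnt)
Step 6: cell (0,5)='F' (+2 fires, +4 burnt)
  -> target ignites at step 6
Step 7: cell (0,5)='.' (+0 fires, +2 burnt)
  fire out at step 7

6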